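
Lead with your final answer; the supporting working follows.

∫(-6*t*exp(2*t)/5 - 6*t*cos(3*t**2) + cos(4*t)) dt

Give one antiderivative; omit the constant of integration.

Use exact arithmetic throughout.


The answer is -3*t*exp(2*t)/5 + 3*exp(2*t)/10 + sin(4*t)/4 - sin(3*t**2).
Step 1. Rewrite: now ∫(-6*t*exp(2*t)/5) dt + ∫(-6*t*cos(3*t**2)) dt + ∫(cos(4*t)) dt.
Step 2. Evaluate the standard form: now sin(4*t)/4 + ∫(-6*t*exp(2*t)/5) dt + ∫(-6*t*cos(3*t**2)) dt.
Step 3. Substitute u = t**2, turning ∫(-6*t*cos(3*t**2)) dt into ∫(-3*cos(3*u)) du: now sin(4*t)/4 + ∫(-6*t*exp(2*t)/5) dt + ∫(-3*cos(3*u)) du.
Step 4. Evaluate the standard form: now sin(4*t)/4 - sin(3*u) + ∫(-6*t*exp(2*t)/5) dt.
Step 5. Substitute back u = t**2: now sin(4*t)/4 - sin(3*t**2) + ∫(-6*t*exp(2*t)/5) dt.
Step 6. Integrate ∫(-6*t*exp(2*t)/5) dt by parts with u = t, dv = (-6*exp(2*t)/5) dt, so v = -3*exp(2*t)/5: now -3*t*exp(2*t)/5 + sin(4*t)/4 - sin(3*t**2) + ∫(3*exp(2*t)/5) dt.
Step 7. Evaluate the standard form: now -3*t*exp(2*t)/5 + 3*exp(2*t)/10 + sin(4*t)/4 - sin(3*t**2).
Answer: -3*t*exp(2*t)/5 + 3*exp(2*t)/10 + sin(4*t)/4 - sin(3*t**2).


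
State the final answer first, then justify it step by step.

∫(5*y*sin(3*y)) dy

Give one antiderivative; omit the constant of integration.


The answer is -5*y*cos(3*y)/3 + 5*sin(3*y)/9.
Step 1. Integrate ∫(5*y*sin(3*y)) dy by parts with u = y, dv = (5*sin(3*y)) dy, so v = -5*cos(3*y)/3: now -5*y*cos(3*y)/3 + ∫(5*cos(3*y)/3) dy.
Step 2. Evaluate the standard form: now -5*y*cos(3*y)/3 + 5*sin(3*y)/9.
Answer: -5*y*cos(3*y)/3 + 5*sin(3*y)/9.


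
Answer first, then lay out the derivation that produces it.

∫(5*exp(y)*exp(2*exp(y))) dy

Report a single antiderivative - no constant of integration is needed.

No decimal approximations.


The answer is 5*exp(2*exp(y))/2.
Step 1. Substitute u = exp(y), turning ∫(5*exp(y)*exp(2*exp(y))) dy into ∫(5*exp(2*u)) du: now ∫(5*exp(2*u)) du.
Step 2. Evaluate the standard form: now 5*exp(2*u)/2.
Step 3. Substitute back u = exp(y): now 5*exp(2*exp(y))/2.
Answer: 5*exp(2*exp(y))/2.


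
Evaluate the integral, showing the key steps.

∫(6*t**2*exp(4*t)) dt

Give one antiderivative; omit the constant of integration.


Step 1. Integrate ∫(6*t**2*exp(4*t)) dt by parts with u = t**2, dv = (6*exp(4*t)) dt, so v = 3*exp(4*t)/2: now 3*t**2*exp(4*t)/2 + ∫(-3*t*exp(4*t)) dt.
Step 2. Integrate ∫(-3*t*exp(4*t)) dt by parts with u = t, dv = (-3*exp(4*t)) dt, so v = -3*exp(4*t)/4: now 3*t**2*exp(4*t)/2 - 3*t*exp(4*t)/4 + ∫(3*exp(4*t)/4) dt.
Step 3. Evaluate the standard form: now 3*t**2*exp(4*t)/2 - 3*t*exp(4*t)/4 + 3*exp(4*t)/16.
Answer: 3*t**2*exp(4*t)/2 - 3*t*exp(4*t)/4 + 3*exp(4*t)/16.


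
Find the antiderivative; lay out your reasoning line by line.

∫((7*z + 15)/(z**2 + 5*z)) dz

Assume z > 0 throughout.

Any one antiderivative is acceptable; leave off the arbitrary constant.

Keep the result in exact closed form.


Step 1. Decompose ∫((7*z + 15)/(z**2 + 5*z)) dz by partial fractions, (7*z + 15)/(z**2 + 5*z) = 4/(z + 5) + 3/z: now ∫(3/z) dz + ∫(4/(z + 5)) dz.
Step 2. Evaluate the standard form [assuming z > 0]: now 3*log(z) + ∫(4/(z + 5)) dz.
Step 3. Evaluate the standard form [assuming z > -5]: now 3*log(z) + 4*log(z + 5).
Answer: 3*log(z) + 4*log(z + 5).


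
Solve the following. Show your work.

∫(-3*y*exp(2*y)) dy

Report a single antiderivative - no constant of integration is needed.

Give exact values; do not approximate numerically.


Step 1. Integrate ∫(-3*y*exp(2*y)) dy by parts with u = y, dv = (-3*exp(2*y)) dy, so v = -3*exp(2*y)/2: now -3*y*exp(2*y)/2 + ∫(3*exp(2*y)/2) dy.
Step 2. Evaluate the standard form: now -3*y*exp(2*y)/2 + 3*exp(2*y)/4.
Answer: -3*y*exp(2*y)/2 + 3*exp(2*y)/4.


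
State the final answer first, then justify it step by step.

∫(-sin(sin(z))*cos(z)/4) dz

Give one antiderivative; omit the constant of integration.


The answer is cos(sin(z))/4.
Step 1. Substitute u = sin(z), turning ∫(-sin(sin(z))*cos(z)/4) dz into ∫(-sin(u)/4) du: now ∫(-sin(u)/4) du.
Step 2. Evaluate the standard form: now cos(u)/4.
Step 3. Substitute back u = sin(z): now cos(sin(z))/4.
Answer: cos(sin(z))/4.


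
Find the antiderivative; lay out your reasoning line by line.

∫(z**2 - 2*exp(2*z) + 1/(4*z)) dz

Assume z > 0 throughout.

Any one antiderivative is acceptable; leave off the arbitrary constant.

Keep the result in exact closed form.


Step 1. Rewrite: now ∫(1/(4*z)) dz + ∫(z**2) dz + ∫(-2*exp(2*z)) dz.
Step 2. Evaluate the standard form: now z**3/3 + ∫(1/(4*z)) dz + ∫(-2*exp(2*z)) dz.
Step 3. Evaluate the standard form: now z**3/3 - exp(2*z) + ∫(1/(4*z)) dz.
Step 4. Evaluate the standard form [assuming z > 0]: now z**3/3 - exp(2*z) + log(z)/4.
Answer: z**3/3 - exp(2*z) + log(z)/4.


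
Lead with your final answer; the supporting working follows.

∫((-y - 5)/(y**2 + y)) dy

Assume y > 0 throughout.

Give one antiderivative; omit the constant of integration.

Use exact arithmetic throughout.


The answer is -5*log(y) + 4*log(y + 1).
Step 1. Decompose ∫((-y - 5)/(y**2 + y)) dy by partial fractions, (-y - 5)/(y**2 + y) = 4/(y + 1) - 5/y: now ∫(-5/y) dy + ∫(4/(y + 1)) dy.
Step 2. Evaluate the standard form [assuming y > 0]: now -5*log(y) + ∫(4/(y + 1)) dy.
Step 3. Evaluate the standard form [assuming y > -1]: now -5*log(y) + 4*log(y + 1).
Answer: -5*log(y) + 4*log(y + 1).


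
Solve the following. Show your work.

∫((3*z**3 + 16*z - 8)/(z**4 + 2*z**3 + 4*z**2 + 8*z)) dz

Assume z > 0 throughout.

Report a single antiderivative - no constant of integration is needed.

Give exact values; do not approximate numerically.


Step 1. Decompose ∫((3*z**3 + 16*z - 8)/(z**4 + 2*z**3 + 4*z**2 + 8*z)) dz by partial fractions, (3*z**3 + 16*z - 8)/(z**4 + 2*z**3 + 4*z**2 + 8*z) = 2/(z**2 + 4) + 4/(z + 2) - 1/z: now ∫(-1/z) dz + ∫(4/(z + 2)) dz + ∫(2/(z**2 + 4)) dz.
Step 2. Evaluate the standard form [assuming z > 0]: now -log(z) + ∫(4/(z + 2)) dz + ∫(2/(z**2 + 4)) dz.
Step 3. Evaluate the standard form [assuming z > -2]: now -log(z) + 4*log(z + 2) + ∫(2/(z**2 + 4)) dz.
Step 4. Evaluate the standard form: now -log(z) + 4*log(z + 2) + atan(z/2).
Answer: -log(z) + 4*log(z + 2) + atan(z/2).


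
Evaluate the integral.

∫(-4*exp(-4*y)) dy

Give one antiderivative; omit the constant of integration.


Answer: exp(-4*y).


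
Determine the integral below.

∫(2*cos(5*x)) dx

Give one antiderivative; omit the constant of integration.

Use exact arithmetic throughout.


Answer: 2*sin(5*x)/5.


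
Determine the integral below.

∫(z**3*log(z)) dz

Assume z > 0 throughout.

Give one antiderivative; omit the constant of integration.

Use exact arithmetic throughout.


Answer: z**4*log(z)/4 - z**4/16.


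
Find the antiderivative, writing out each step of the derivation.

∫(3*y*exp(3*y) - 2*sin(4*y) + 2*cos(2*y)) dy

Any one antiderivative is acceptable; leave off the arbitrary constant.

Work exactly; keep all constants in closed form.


Step 1. Rewrite: now ∫(3*y*exp(3*y)) dy + ∫(-2*sin(4*y)) dy + ∫(2*cos(2*y)) dy.
Step 2. Evaluate the standard form: now sin(2*y) + ∫(3*y*exp(3*y)) dy + ∫(-2*sin(4*y)) dy.
Step 3. Evaluate the standard form: now sin(2*y) + cos(4*y)/2 + ∫(3*y*exp(3*y)) dy.
Step 4. Integrate ∫(3*y*exp(3*y)) dy by parts with u = y, dv = (3*exp(3*y)) dy, so v = exp(3*y): now y*exp(3*y) + sin(2*y) + cos(4*y)/2 + ∫(-exp(3*y)) dy.
Step 5. Evaluate the standard form: now y*exp(3*y) - exp(3*y)/3 + sin(2*y) + cos(4*y)/2.
Answer: y*exp(3*y) - exp(3*y)/3 + sin(2*y) + cos(4*y)/2.


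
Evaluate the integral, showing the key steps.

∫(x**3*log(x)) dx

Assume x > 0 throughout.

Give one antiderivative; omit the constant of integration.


Step 1. Integrate ∫(x**3*log(x)) dx by parts with u = log(x), dv = (x**3) dx, so v = x**4/4 [assuming x > 0]: now x**4*log(x)/4 + ∫(-x**3/4) dx.
Step 2. Evaluate the standard form: now x**4*log(x)/4 - x**4/16.
Answer: x**4*log(x)/4 - x**4/16.


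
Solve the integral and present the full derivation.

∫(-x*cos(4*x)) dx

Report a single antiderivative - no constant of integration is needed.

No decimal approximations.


Step 1. Integrate ∫(-x*cos(4*x)) dx by parts with u = x, dv = (-cos(4*x)) dx, so v = -sin(4*x)/4: now -x*sin(4*x)/4 + ∫(sin(4*x)/4) dx.
Step 2. Evaluate the standard form: now -x*sin(4*x)/4 - cos(4*x)/16.
Answer: -x*sin(4*x)/4 - cos(4*x)/16.


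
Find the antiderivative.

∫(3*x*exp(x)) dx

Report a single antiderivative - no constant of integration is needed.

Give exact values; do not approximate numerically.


Answer: 3*x*exp(x) - 3*exp(x).


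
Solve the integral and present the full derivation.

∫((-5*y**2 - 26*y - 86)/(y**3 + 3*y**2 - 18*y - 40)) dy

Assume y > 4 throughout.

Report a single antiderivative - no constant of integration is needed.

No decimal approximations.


Step 1. Decompose ∫((-5*y**2 - 26*y - 86)/(y**3 + 3*y**2 - 18*y - 40)) dy by partial fractions, (-5*y**2 - 26*y - 86)/(y**3 + 3*y**2 - 18*y - 40) = -3/(y + 5) + 3/(y + 2) - 5/(y - 4): now ∫(-5/(y - 4)) dy + ∫(3/(y + 2)) dy + ∫(-3/(y + 5)) dy.
Step 2. Evaluate the standard form [assuming y > -5]: now -3*log(y + 5) + ∫(-5/(y - 4)) dy + ∫(3/(y + 2)) dy.
Step 3. Evaluate the standard form [assuming y > 4]: now -5*log(y - 4) - 3*log(y + 5) + ∫(3/(y + 2)) dy.
Step 4. Evaluate the standard form [assuming y > -2]: now -5*log(y - 4) + 3*log(y + 2) - 3*log(y + 5).
Answer: -5*log(y - 4) + 3*log(y + 2) - 3*log(y + 5).


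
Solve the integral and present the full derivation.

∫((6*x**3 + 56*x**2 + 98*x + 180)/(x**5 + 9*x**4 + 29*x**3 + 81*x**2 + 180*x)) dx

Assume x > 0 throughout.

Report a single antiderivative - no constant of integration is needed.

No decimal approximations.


Step 1. Decompose ∫((6*x**3 + 56*x**2 + 98*x + 180)/(x**5 + 9*x**4 + 29*x**3 + 81*x**2 + 180*x)) dx by partial fractions, (6*x**3 + 56*x**2 + 98*x + 180)/(x**5 + 9*x**4 + 29*x**3 + 81*x**2 + 180*x) = 4/(x**2 + 9) + 2/(x + 5) - 3/(x + 4) + 1/x: now ∫(1/x) dx + ∫(-3/(x + 4)) dx + ∫(2/(x + 5)) dx + ∫(4/(x**2 + 9)) dx.
Step 2. Evaluate the standard form [assuming x > -5]: now 2*log(x + 5) + ∫(1/x) dx + ∫(-3/(x + 4)) dx + ∫(4/(x**2 + 9)) dx.
Step 3. Evaluate the standard form [assuming x > 0]: now log(x) + 2*log(x + 5) + ∫(-3/(x + 4)) dx + ∫(4/(x**2 + 9)) dx.
Step 4. Evaluate the standard form [assuming x > -4]: now log(x) - 3*log(x + 4) + 2*log(x + 5) + ∫(4/(x**2 + 9)) dx.
Step 5. Evaluate the standard form: now log(x) - 3*log(x + 4) + 2*log(x + 5) + 4*atan(x/3)/3.
Answer: log(x) - 3*log(x + 4) + 2*log(x + 5) + 4*atan(x/3)/3.


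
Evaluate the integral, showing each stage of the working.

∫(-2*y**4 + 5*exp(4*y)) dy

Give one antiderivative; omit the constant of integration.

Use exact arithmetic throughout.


Step 1. Rewrite: now ∫(-2*y**4) dy + ∫(5*exp(4*y)) dy.
Step 2. Evaluate the standard form: now -2*y**5/5 + ∫(5*exp(4*y)) dy.
Step 3. Evaluate the standard form: now -2*y**5/5 + 5*exp(4*y)/4.
Answer: -2*y**5/5 + 5*exp(4*y)/4.


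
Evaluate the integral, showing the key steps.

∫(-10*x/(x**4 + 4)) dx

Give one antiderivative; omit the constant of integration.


Step 1. Substitute u = x**2, turning ∫(-10*x/(x**4 + 4)) dx into ∫(-5/(u**2 + 4)) du: now ∫(-5/(u**2 + 4)) du.
Step 2. Evaluate the standard form: now -5*atan(u/2)/2.
Step 3. Substitute back u = x**2: now -5*atan(x**2/2)/2.
Answer: -5*atan(x**2/2)/2.


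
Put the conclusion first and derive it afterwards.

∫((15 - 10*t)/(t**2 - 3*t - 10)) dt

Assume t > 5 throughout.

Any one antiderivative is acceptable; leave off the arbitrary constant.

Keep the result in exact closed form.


The answer is -5*log(t - 5) - 5*log(t + 2).
Step 1. Decompose ∫((15 - 10*t)/(t**2 - 3*t - 10)) dt by partial fractions, (15 - 10*t)/(t**2 - 3*t - 10) = -5/(t + 2) - 5/(t - 5): now ∫(-5/(t - 5)) dt + ∫(-5/(t + 2)) dt.
Step 2. Evaluate the standard form [assuming t > -2]: now -5*log(t + 2) + ∫(-5/(t - 5)) dt.
Step 3. Evaluate the standard form [assuming t > 5]: now -5*log(t - 5) - 5*log(t + 2).
Answer: -5*log(t - 5) - 5*log(t + 2).


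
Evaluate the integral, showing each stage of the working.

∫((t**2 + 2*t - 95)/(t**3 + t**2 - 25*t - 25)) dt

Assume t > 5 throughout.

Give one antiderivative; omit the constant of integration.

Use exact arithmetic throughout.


Step 1. Decompose ∫((t**2 + 2*t - 95)/(t**3 + t**2 - 25*t - 25)) dt by partial fractions, (t**2 + 2*t - 95)/(t**3 + t**2 - 25*t - 25) = -2/(t + 5) + 4/(t + 1) - 1/(t - 5): now ∫(-1/(t - 5)) dt + ∫(4/(t + 1)) dt + ∫(-2/(t + 5)) dt.
Step 2. Evaluate the standard form [assuming t > 5]: now -log(t - 5) + ∫(4/(t + 1)) dt + ∫(-2/(t + 5)) dt.
Step 3. Evaluate the standard form [assuming t > -5]: now -log(t - 5) - 2*log(t + 5) + ∫(4/(t + 1)) dt.
Step 4. Evaluate the standard form [assuming t > -1]: now -log(t - 5) + 4*log(t + 1) - 2*log(t + 5).
Answer: -log(t - 5) + 4*log(t + 1) - 2*log(t + 5).


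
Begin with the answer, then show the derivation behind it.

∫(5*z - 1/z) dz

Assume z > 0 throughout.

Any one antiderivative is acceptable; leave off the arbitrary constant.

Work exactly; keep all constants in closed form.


The answer is 5*z**2/2 - log(z).
Step 1. Rewrite: now ∫(-1/z) dz + ∫(5*z) dz.
Step 2. Evaluate the standard form [assuming z > 0]: now -log(z) + ∫(5*z) dz.
Step 3. Evaluate the standard form: now 5*z**2/2 - log(z).
Answer: 5*z**2/2 - log(z).


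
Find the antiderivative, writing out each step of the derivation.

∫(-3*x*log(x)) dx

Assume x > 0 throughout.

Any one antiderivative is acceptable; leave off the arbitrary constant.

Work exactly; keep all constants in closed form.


Step 1. Integrate ∫(-3*x*log(x)) dx by parts with u = log(x), dv = (-3*x) dx, so v = -3*x**2/2 [assuming x > 0]: now -3*x**2*log(x)/2 + ∫(3*x/2) dx.
Step 2. Evaluate the standard form: now -3*x**2*log(x)/2 + 3*x**2/4.
Answer: -3*x**2*log(x)/2 + 3*x**2/4.


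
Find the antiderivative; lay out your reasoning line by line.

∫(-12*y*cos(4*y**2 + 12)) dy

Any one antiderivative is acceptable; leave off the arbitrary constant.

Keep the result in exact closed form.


Step 1. Substitute u = y**2 + 3, turning ∫(-12*y*cos(4*y**2 + 12)) dy into ∫(-6*cos(4*u)) du: now ∫(-6*cos(4*u)) du.
Step 2. Evaluate the standard form: now -3*sin(4*u)/2.
Step 3. Substitute back u = y**2 + 3: now -3*sin(4*y**2 + 12)/2.
Answer: -3*sin(4*y**2 + 12)/2.


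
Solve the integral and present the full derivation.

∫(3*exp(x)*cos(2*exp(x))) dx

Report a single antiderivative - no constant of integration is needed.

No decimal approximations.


Step 1. Substitute u = exp(x), turning ∫(3*exp(x)*cos(2*exp(x))) dx into ∫(3*cos(2*u)) du: now ∫(3*cos(2*u)) du.
Step 2. Evaluate the standard form: now 3*sin(2*u)/2.
Step 3. Substitute back u = exp(x): now 3*sin(2*exp(x))/2.
Answer: 3*sin(2*exp(x))/2.


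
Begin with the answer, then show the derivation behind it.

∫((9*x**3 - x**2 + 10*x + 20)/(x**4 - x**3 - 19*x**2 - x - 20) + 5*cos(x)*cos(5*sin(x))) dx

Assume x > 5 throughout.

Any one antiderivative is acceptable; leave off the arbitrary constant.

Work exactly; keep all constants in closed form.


The answer is 5*log(x - 5) + 4*log(x + 4) + sin(5*sin(x)) - atan(x).
Step 1. Rewrite: now ∫((9*x**3 - x**2 + 10*x + 20)/(x**4 - x**3 - 19*x**2 - x - 20)) dx + ∫(5*cos(x)*cos(5*sin(x))) dx.
Step 2. Substitute u = sin(x), turning ∫(5*cos(x)*cos(5*sin(x))) dx into ∫(5*cos(5*u)) du: now ∫((9*x**3 - x**2 + 10*x + 20)/(x**4 - x**3 - 19*x**2 - x - 20)) dx + ∫(5*cos(5*u)) du.
Step 3. Evaluate the standard form: now sin(5*u) + ∫((9*x**3 - x**2 + 10*x + 20)/(x**4 - x**3 - 19*x**2 - x - 20)) dx.
Step 4. Substitute back u = sin(x): now sin(5*sin(x)) + ∫((9*x**3 - x**2 + 10*x + 20)/(x**4 - x**3 - 19*x**2 - x - 20)) dx.
Step 5. Decompose ∫((9*x**3 - x**2 + 10*x + 20)/(x**4 - x**3 - 19*x**2 - x - 20)) dx by partial fractions, (9*x**3 - x**2 + 10*x + 20)/(x**4 - x**3 - 19*x**2 - x - 20) = -1/(x**2 + 1) + 4/(x + 4) + 5/(x - 5): now sin(5*sin(x)) + ∫(5/(x - 5)) dx + ∫(4/(x + 4)) dx + ∫(-1/(x**2 + 1)) dx.
Step 6. Evaluate the standard form [assuming x > -4]: now 4*log(x + 4) + sin(5*sin(x)) + ∫(5/(x - 5)) dx + ∫(-1/(x**2 + 1)) dx.
Step 7. Evaluate the standard form [assuming x > 5]: now 5*log(x - 5) + 4*log(x + 4) + sin(5*sin(x)) + ∫(-1/(x**2 + 1)) dx.
Step 8. Evaluate the standard form: now 5*log(x - 5) + 4*log(x + 4) + sin(5*sin(x)) - atan(x).
Answer: 5*log(x - 5) + 4*log(x + 4) + sin(5*sin(x)) - atan(x).


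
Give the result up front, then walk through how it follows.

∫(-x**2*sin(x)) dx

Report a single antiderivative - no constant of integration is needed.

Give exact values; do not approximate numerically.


The answer is x**2*cos(x) - 2*x*sin(x) - 2*cos(x).
Step 1. Integrate ∫(-x**2*sin(x)) dx by parts with u = x**2, dv = (-sin(x)) dx, so v = cos(x): now x**2*cos(x) + ∫(-2*x*cos(x)) dx.
Step 2. Integrate ∫(-2*x*cos(x)) dx by parts with u = x, dv = (-2*cos(x)) dx, so v = -2*sin(x): now x**2*cos(x) - 2*x*sin(x) + ∫(2*sin(x)) dx.
Step 3. Evaluate the standard form: now x**2*cos(x) - 2*x*sin(x) - 2*cos(x).
Answer: x**2*cos(x) - 2*x*sin(x) - 2*cos(x).


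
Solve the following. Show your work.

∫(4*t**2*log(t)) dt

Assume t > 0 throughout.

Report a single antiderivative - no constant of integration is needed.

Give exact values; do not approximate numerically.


Step 1. Integrate ∫(4*t**2*log(t)) dt by parts with u = log(t), dv = (4*t**2) dt, so v = 4*t**3/3 [assuming t > 0]: now 4*t**3*log(t)/3 + ∫(-4*t**2/3) dt.
Step 2. Evaluate the standard form: now 4*t**3*log(t)/3 - 4*t**3/9.
Answer: 4*t**3*log(t)/3 - 4*t**3/9.


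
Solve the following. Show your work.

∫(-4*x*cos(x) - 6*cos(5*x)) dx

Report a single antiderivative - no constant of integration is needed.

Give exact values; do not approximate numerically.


Step 1. Rewrite: now ∫(-4*x*cos(x)) dx + ∫(-6*cos(5*x)) dx.
Step 2. Integrate ∫(-4*x*cos(x)) dx by parts with u = x, dv = (-4*cos(x)) dx, so v = -4*sin(x): now -4*x*sin(x) + ∫(4*sin(x)) dx + ∫(-6*cos(5*x)) dx.
Step 3. Evaluate the standard form: now -4*x*sin(x) - 4*cos(x) + ∫(-6*cos(5*x)) dx.
Step 4. Evaluate the standard form: now -4*x*sin(x) - 6*sin(5*x)/5 - 4*cos(x).
Answer: -4*x*sin(x) - 6*sin(5*x)/5 - 4*cos(x).


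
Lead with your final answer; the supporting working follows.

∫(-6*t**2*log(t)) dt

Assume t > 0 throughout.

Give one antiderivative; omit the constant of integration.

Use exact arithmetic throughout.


The answer is -2*t**3*log(t) + 2*t**3/3.
Step 1. Integrate ∫(-6*t**2*log(t)) dt by parts with u = log(t), dv = (-6*t**2) dt, so v = -2*t**3 [assuming t > 0]: now -2*t**3*log(t) + ∫(2*t**2) dt.
Step 2. Evaluate the standard form: now -2*t**3*log(t) + 2*t**3/3.
Answer: -2*t**3*log(t) + 2*t**3/3.


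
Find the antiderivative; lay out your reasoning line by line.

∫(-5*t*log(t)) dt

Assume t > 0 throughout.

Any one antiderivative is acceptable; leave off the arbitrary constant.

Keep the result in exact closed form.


Step 1. Integrate ∫(-5*t*log(t)) dt by parts with u = log(t), dv = (-5*t) dt, so v = -5*t**2/2 [assuming t > 0]: now -5*t**2*log(t)/2 + ∫(5*t/2) dt.
Step 2. Evaluate the standard form: now -5*t**2*log(t)/2 + 5*t**2/4.
Answer: -5*t**2*log(t)/2 + 5*t**2/4.


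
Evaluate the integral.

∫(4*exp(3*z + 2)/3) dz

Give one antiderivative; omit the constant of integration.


Answer: 4*exp(3*z + 2)/9.


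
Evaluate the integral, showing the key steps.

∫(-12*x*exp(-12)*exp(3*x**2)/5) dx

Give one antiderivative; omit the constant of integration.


Step 1. Substitute u = x**2 - 4, turning ∫(-12*x*exp(-12)*exp(3*x**2)/5) dx into ∫(-6*exp(3*u)/5) du: now ∫(-6*exp(3*u)/5) du.
Step 2. Evaluate the standard form: now -2*exp(3*u)/5.
Step 3. Substitute back u = x**2 - 4: now -2*exp(3*x**2 - 12)/5.
Answer: -2*exp(3*x**2 - 12)/5.


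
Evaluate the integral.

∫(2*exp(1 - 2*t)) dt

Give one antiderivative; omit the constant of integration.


Answer: -exp(1 - 2*t).


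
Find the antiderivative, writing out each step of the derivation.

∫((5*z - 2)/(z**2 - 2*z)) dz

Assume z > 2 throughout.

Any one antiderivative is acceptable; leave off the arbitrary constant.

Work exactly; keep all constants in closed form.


Step 1. Decompose ∫((5*z - 2)/(z**2 - 2*z)) dz by partial fractions, (5*z - 2)/(z**2 - 2*z) = 4/(z - 2) + 1/z: now ∫(1/z) dz + ∫(4/(z - 2)) dz.
Step 2. Evaluate the standard form [assuming z > 2]: now 4*log(z - 2) + ∫(1/z) dz.
Step 3. Evaluate the standard form [assuming z > 0]: now log(z) + 4*log(z - 2).
Answer: log(z) + 4*log(z - 2).


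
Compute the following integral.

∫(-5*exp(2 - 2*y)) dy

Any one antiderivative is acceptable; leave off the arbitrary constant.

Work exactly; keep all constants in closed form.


Answer: 5*exp(2 - 2*y)/2.


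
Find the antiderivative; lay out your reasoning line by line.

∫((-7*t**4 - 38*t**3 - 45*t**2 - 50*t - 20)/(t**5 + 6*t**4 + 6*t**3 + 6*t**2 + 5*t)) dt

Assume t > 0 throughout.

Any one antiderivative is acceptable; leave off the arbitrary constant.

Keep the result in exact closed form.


Step 1. Decompose ∫((-7*t**4 - 38*t**3 - 45*t**2 - 50*t - 20)/(t**5 + 6*t**4 + 6*t**3 + 6*t**2 + 5*t)) dt by partial fractions, (-7*t**4 - 38*t**3 - 45*t**2 - 50*t - 20)/(t**5 + 6*t**4 + 6*t**3 + 6*t**2 + 5*t) = -3/(t**2 + 1) - 1/(t + 5) - 2/(t + 1) - 4/t: now ∫(-4/t) dt + ∫(-2/(t + 1)) dt + ∫(-1/(t + 5)) dt + ∫(-3/(t**2 + 1)) dt.
Step 2. Evaluate the standard form [assuming t > 0]: now -4*log(t) + ∫(-2/(t + 1)) dt + ∫(-1/(t + 5)) dt + ∫(-3/(t**2 + 1)) dt.
Step 3. Evaluate the standard form [assuming t > -5]: now -4*log(t) - log(t + 5) + ∫(-2/(t + 1)) dt + ∫(-3/(t**2 + 1)) dt.
Step 4. Evaluate the standard form [assuming t > -1]: now -4*log(t) - 2*log(t + 1) - log(t + 5) + ∫(-3/(t**2 + 1)) dt.
Step 5. Evaluate the standard form: now -4*log(t) - 2*log(t + 1) - log(t + 5) - 3*atan(t).
Answer: -4*log(t) - 2*log(t + 1) - log(t + 5) - 3*atan(t).


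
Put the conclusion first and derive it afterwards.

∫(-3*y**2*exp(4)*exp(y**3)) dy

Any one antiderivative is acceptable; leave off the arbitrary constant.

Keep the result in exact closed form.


The answer is -exp(y**3 + 4).
Step 1. Substitute u = y**3 + 4, turning ∫(-3*y**2*exp(4)*exp(y**3)) dy into ∫(-exp(u)) du: now ∫(-exp(u)) du.
Step 2. Evaluate the standard form: now -exp(u).
Step 3. Substitute back u = y**3 + 4: now -exp(y**3 + 4).
Answer: -exp(y**3 + 4).


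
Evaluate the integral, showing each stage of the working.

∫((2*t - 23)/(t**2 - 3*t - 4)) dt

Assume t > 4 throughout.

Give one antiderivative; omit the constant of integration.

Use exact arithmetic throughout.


Step 1. Decompose ∫((2*t - 23)/(t**2 - 3*t - 4)) dt by partial fractions, (2*t - 23)/(t**2 - 3*t - 4) = 5/(t + 1) - 3/(t - 4): now ∫(-3/(t - 4)) dt + ∫(5/(t + 1)) dt.
Step 2. Evaluate the standard form [assuming t > -1]: now 5*log(t + 1) + ∫(-3/(t - 4)) dt.
Step 3. Evaluate the standard form [assuming t > 4]: now -3*log(t - 4) + 5*log(t + 1).
Answer: -3*log(t - 4) + 5*log(t + 1).


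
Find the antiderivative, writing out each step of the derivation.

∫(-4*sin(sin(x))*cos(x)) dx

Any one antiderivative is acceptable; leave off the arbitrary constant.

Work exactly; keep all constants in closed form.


Step 1. Substitute u = sin(x), turning ∫(-4*sin(sin(x))*cos(x)) dx into ∫(-4*sin(u)) du: now ∫(-4*sin(u)) du.
Step 2. Evaluate the standard form: now 4*cos(u).
Step 3. Substitute back u = sin(x): now 4*cos(sin(x)).
Answer: 4*cos(sin(x)).


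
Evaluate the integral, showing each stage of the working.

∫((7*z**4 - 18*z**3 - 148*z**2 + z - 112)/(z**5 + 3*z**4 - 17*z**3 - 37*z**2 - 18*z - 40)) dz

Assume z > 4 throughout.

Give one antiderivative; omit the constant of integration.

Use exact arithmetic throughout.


Step 1. Decompose ∫((7*z**4 - 18*z**3 - 148*z**2 + z - 112)/(z**5 + 3*z**4 - 17*z**3 - 37*z**2 - 18*z - 40)) dz by partial fractions, (7*z**4 - 18*z**3 - 148*z**2 + z - 112)/(z**5 + 3*z**4 - 17*z**3 - 37*z**2 - 18*z - 40) = -1/(z**2 + 1) + 4/(z + 5) + 5/(z + 2) - 2/(z - 4): now ∫(-2/(z - 4)) dz + ∫(5/(z + 2)) dz + ∫(4/(z + 5)) dz + ∫(-1/(z**2 + 1)) dz.
Step 2. Evaluate the standard form [assuming z > -2]: now 5*log(z + 2) + ∫(-2/(z - 4)) dz + ∫(4/(z + 5)) dz + ∫(-1/(z**2 + 1)) dz.
Step 3. Evaluate the standard form [assuming z > -5]: now 5*log(z + 2) + 4*log(z + 5) + ∫(-2/(z - 4)) dz + ∫(-1/(z**2 + 1)) dz.
Step 4. Evaluate the standard form [assuming z > 4]: now -2*log(z - 4) + 5*log(z + 2) + 4*log(z + 5) + ∫(-1/(z**2 + 1)) dz.
Step 5. Evaluate the standard form: now -2*log(z - 4) + 5*log(z + 2) + 4*log(z + 5) - atan(z).
Answer: -2*log(z - 4) + 5*log(z + 2) + 4*log(z + 5) - atan(z).


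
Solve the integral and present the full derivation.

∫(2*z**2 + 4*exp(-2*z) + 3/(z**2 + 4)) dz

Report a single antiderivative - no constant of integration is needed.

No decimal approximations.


Step 1. Rewrite: now ∫(2*z**2) dz + ∫(3/(z**2 + 4)) dz + ∫(4*exp(-2*z)) dz.
Step 2. Evaluate the standard form: now 2*z**3/3 + ∫(3/(z**2 + 4)) dz + ∫(4*exp(-2*z)) dz.
Step 3. Evaluate the standard form: now 2*z**3/3 + 3*atan(z/2)/2 + ∫(4*exp(-2*z)) dz.
Step 4. Evaluate the standard form: now 2*z**3/3 + 3*atan(z/2)/2 - 2*exp(-2*z).
Answer: 2*z**3/3 + 3*atan(z/2)/2 - 2*exp(-2*z).


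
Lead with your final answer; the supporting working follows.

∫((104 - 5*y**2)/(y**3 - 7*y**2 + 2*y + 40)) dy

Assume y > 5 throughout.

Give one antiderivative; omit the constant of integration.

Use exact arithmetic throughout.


The answer is -3*log(y - 5) - 4*log(y - 4) + 2*log(y + 2).
Step 1. Decompose ∫((104 - 5*y**2)/(y**3 - 7*y**2 + 2*y + 40)) dy by partial fractions, (104 - 5*y**2)/(y**3 - 7*y**2 + 2*y + 40) = 2/(y + 2) - 4/(y - 4) - 3/(y - 5): now ∫(-3/(y - 5)) dy + ∫(-4/(y - 4)) dy + ∫(2/(y + 2)) dy.
Step 2. Evaluate the standard form [assuming y > 4]: now -4*log(y - 4) + ∫(-3/(y - 5)) dy + ∫(2/(y + 2)) dy.
Step 3. Evaluate the standard form [assuming y > 5]: now -3*log(y - 5) - 4*log(y - 4) + ∫(2/(y + 2)) dy.
Step 4. Evaluate the standard form [assuming y > -2]: now -3*log(y - 5) - 4*log(y - 4) + 2*log(y + 2).
Answer: -3*log(y - 5) - 4*log(y - 4) + 2*log(y + 2).


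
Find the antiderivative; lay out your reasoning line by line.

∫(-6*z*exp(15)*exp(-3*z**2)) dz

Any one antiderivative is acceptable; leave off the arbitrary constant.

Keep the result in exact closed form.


Step 1. Substitute u = z**2 - 5, turning ∫(-6*z*exp(15)*exp(-3*z**2)) dz into ∫(-3*exp(-3*u)) du: now ∫(-3*exp(-3*u)) du.
Step 2. Evaluate the standard form: now exp(-3*u).
Step 3. Substitute back u = z**2 - 5: now exp(15 - 3*z**2).
Answer: exp(15 - 3*z**2).


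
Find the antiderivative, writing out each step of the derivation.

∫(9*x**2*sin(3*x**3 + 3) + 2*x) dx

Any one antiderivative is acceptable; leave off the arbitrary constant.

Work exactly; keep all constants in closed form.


Step 1. Rewrite: now ∫(2*x) dx + ∫(9*x**2*sin(3*x**3 + 3)) dx.
Step 2. Evaluate the standard form: now x**2 + ∫(9*x**2*sin(3*x**3 + 3)) dx.
Step 3. Substitute u = x**3 + 1, turning ∫(9*x**2*sin(3*x**3 + 3)) dx into ∫(3*sin(3*u)) du: now x**2 + ∫(3*sin(3*u)) du.
Step 4. Evaluate the standard form: now x**2 - cos(3*u).
Step 5. Substitute back u = x**3 + 1: now x**2 - cos(3*x**3 + 3).
Answer: x**2 - cos(3*x**3 + 3).


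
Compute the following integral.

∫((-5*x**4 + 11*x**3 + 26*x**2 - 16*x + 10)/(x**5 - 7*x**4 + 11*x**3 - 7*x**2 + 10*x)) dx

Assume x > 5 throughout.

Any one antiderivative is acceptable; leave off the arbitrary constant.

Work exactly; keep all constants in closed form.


Answer: log(x) - 3*log(x - 5) - 3*log(x - 2) - 3*atan(x).


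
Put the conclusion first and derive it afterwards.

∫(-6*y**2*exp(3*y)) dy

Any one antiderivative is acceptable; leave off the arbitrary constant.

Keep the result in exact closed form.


The answer is -2*y**2*exp(3*y) + 4*y*exp(3*y)/3 - 4*exp(3*y)/9.
Step 1. Integrate ∫(-6*y**2*exp(3*y)) dy by parts with u = y**2, dv = (-6*exp(3*y)) dy, so v = -2*exp(3*y): now -2*y**2*exp(3*y) + ∫(4*y*exp(3*y)) dy.
Step 2. Integrate ∫(4*y*exp(3*y)) dy by parts with u = y, dv = (4*exp(3*y)) dy, so v = 4*exp(3*y)/3: now -2*y**2*exp(3*y) + 4*y*exp(3*y)/3 + ∫(-4*exp(3*y)/3) dy.
Step 3. Evaluate the standard form: now -2*y**2*exp(3*y) + 4*y*exp(3*y)/3 - 4*exp(3*y)/9.
Answer: -2*y**2*exp(3*y) + 4*y*exp(3*y)/3 - 4*exp(3*y)/9.


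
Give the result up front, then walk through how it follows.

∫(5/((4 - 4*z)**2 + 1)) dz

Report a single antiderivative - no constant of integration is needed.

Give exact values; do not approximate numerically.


The answer is 5*atan(4*z - 4)/4.
Step 1. Substitute u = 4 - 4*z, turning ∫(5/((4 - 4*z)**2 + 1)) dz into ∫(-5/(4*(u**2 + 1))) du: now ∫(-5/(4*(u**2 + 1))) du.
Step 2. Evaluate the standard form: now -5*atan(u)/4.
Step 3. Substitute back u = 4 - 4*z: now 5*atan(4*z - 4)/4.
Answer: 5*atan(4*z - 4)/4.


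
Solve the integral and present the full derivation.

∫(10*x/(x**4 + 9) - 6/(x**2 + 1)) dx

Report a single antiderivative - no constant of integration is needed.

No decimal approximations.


Step 1. Rewrite: now ∫(10*x/(x**4 + 9)) dx + ∫(-6/(x**2 + 1)) dx.
Step 2. Evaluate the standard form: now -6*atan(x) + ∫(10*x/(x**4 + 9)) dx.
Step 3. Substitute u = x**2, turning ∫(10*x/(x**4 + 9)) dx into ∫(5/(u**2 + 9)) du: now -6*atan(x) + ∫(5/(u**2 + 9)) du.
Step 4. Evaluate the standard form: now 5*atan(u/3)/3 - 6*atan(x).
Step 5. Substitute back u = x**2: now -6*atan(x) + 5*atan(x**2/3)/3.
Answer: -6*atan(x) + 5*atan(x**2/3)/3.


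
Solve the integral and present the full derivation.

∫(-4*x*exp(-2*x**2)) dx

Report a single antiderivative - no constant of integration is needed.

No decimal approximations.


Step 1. Substitute u = x**2, turning ∫(-4*x*exp(-2*x**2)) dx into ∫(-2*exp(-2*u)) du: now ∫(-2*exp(-2*u)) du.
Step 2. Evaluate the standard form: now exp(-2*u).
Step 3. Substitute back u = x**2: now exp(-2*x**2).
Answer: exp(-2*x**2).


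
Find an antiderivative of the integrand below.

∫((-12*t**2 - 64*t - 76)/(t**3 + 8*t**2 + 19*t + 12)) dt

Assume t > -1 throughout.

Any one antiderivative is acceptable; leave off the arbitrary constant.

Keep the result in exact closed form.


Answer: -4*log(t + 1) - 4*log(t + 3) - 4*log(t + 4).


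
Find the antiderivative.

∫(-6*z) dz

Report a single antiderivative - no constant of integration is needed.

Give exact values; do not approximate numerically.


Answer: -3*z**2.


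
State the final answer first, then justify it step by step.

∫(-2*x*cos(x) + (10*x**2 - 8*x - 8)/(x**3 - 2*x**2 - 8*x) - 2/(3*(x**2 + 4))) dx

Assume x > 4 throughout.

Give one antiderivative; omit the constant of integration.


The answer is -2*x*sin(x) + log(x) + 5*log(x - 4) + 4*log(x + 2) - 2*cos(x) - atan(x/2)/3.
Step 1. Rewrite: now ∫(-2*x*cos(x)) dx + ∫((10*x**2 - 8*x - 8)/(x**3 - 2*x**2 - 8*x)) dx + ∫(-2/(3*(x**2 + 4))) dx.
Step 2. Decompose ∫((10*x**2 - 8*x - 8)/(x**3 - 2*x**2 - 8*x)) dx by partial fractions, (10*x**2 - 8*x - 8)/(x**3 - 2*x**2 - 8*x) = 4/(x + 2) + 5/(x - 4) + 1/x: now ∫(1/x) dx + ∫(-2*x*cos(x)) dx + ∫(5/(x - 4)) dx + ∫(4/(x + 2)) dx + ∫(-2/(3*(x**2 + 4))) dx.
Step 3. Evaluate the standard form [assuming x > -2]: now 4*log(x + 2) + ∫(1/x) dx + ∫(-2*x*cos(x)) dx + ∫(5/(x - 4)) dx + ∫(-2/(3*(x**2 + 4))) dx.
Step 4. Evaluate the standard form [assuming x > 0]: now log(x) + 4*log(x + 2) + ∫(-2*x*cos(x)) dx + ∫(5/(x - 4)) dx + ∫(-2/(3*(x**2 + 4))) dx.
Step 5. Evaluate the standard form [assuming x > 4]: now log(x) + 5*log(x - 4) + 4*log(x + 2) + ∫(-2*x*cos(x)) dx + ∫(-2/(3*(x**2 + 4))) dx.
Step 6. Integrate ∫(-2*x*cos(x)) dx by parts with u = x, dv = (-2*cos(x)) dx, so v = -2*sin(x): now -2*x*sin(x) + log(x) + 5*log(x - 4) + 4*log(x + 2) + ∫(-2/(3*(x**2 + 4))) dx + ∫(2*sin(x)) dx.
Step 7. Evaluate the standard form: now -2*x*sin(x) + log(x) + 5*log(x - 4) + 4*log(x + 2) - 2*cos(x) + ∫(-2/(3*(x**2 + 4))) dx.
Step 8. Evaluate the standard form: now -2*x*sin(x) + log(x) + 5*log(x - 4) + 4*log(x + 2) - 2*cos(x) - atan(x/2)/3.
Answer: -2*x*sin(x) + log(x) + 5*log(x - 4) + 4*log(x + 2) - 2*cos(x) - atan(x/2)/3.


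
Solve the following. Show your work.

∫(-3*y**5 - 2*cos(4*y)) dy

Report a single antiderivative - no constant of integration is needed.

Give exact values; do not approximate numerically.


Step 1. Rewrite: now ∫(-3*y**5) dy + ∫(-2*cos(4*y)) dy.
Step 2. Evaluate the standard form: now -y**6/2 + ∫(-2*cos(4*y)) dy.
Step 3. Evaluate the standard form: now -y**6/2 - sin(4*y)/2.
Answer: -y**6/2 - sin(4*y)/2.


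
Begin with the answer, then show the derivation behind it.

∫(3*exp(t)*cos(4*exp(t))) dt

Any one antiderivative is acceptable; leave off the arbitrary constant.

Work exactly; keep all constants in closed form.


The answer is 3*sin(4*exp(t))/4.
Step 1. Substitute u = exp(t), turning ∫(3*exp(t)*cos(4*exp(t))) dt into ∫(3*cos(4*u)) du: now ∫(3*cos(4*u)) du.
Step 2. Evaluate the standard form: now 3*sin(4*u)/4.
Step 3. Substitute back u = exp(t): now 3*sin(4*exp(t))/4.
Answer: 3*sin(4*exp(t))/4.


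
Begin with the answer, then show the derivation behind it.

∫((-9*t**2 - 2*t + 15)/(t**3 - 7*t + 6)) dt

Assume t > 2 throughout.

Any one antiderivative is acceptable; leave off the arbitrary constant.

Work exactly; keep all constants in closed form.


The answer is -5*log(t - 2) - log(t - 1) - 3*log(t + 3).
Step 1. Decompose ∫((-9*t**2 - 2*t + 15)/(t**3 - 7*t + 6)) dt by partial fractions, (-9*t**2 - 2*t + 15)/(t**3 - 7*t + 6) = -3/(t + 3) - 1/(t - 1) - 5/(t - 2): now ∫(-5/(t - 2)) dt + ∫(-1/(t - 1)) dt + ∫(-3/(t + 3)) dt.
Step 2. Evaluate the standard form [assuming t > 1]: now -log(t - 1) + ∫(-5/(t - 2)) dt + ∫(-3/(t + 3)) dt.
Step 3. Evaluate the standard form [assuming t > 2]: now -5*log(t - 2) - log(t - 1) + ∫(-3/(t + 3)) dt.
Step 4. Evaluate the standard form [assuming t > -3]: now -5*log(t - 2) - log(t - 1) - 3*log(t + 3).
Answer: -5*log(t - 2) - log(t - 1) - 3*log(t + 3).


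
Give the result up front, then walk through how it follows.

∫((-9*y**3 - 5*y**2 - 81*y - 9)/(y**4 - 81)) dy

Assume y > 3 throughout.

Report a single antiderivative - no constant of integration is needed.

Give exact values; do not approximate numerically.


The answer is -5*log(y - 3) - 4*log(y + 3) - 2*atan(y/3)/3.
Step 1. Decompose ∫((-9*y**3 - 5*y**2 - 81*y - 9)/(y**4 - 81)) dy by partial fractions, (-9*y**3 - 5*y**2 - 81*y - 9)/(y**4 - 81) = -2/(y**2 + 9) - 4/(y + 3) - 5/(y - 3): now ∫(-5/(y - 3)) dy + ∫(-4/(y + 3)) dy + ∫(-2/(y**2 + 9)) dy.
Step 2. Evaluate the standard form [assuming y > -3]: now -4*log(y + 3) + ∫(-5/(y - 3)) dy + ∫(-2/(y**2 + 9)) dy.
Step 3. Evaluate the standard form [assuming y > 3]: now -5*log(y - 3) - 4*log(y + 3) + ∫(-2/(y**2 + 9)) dy.
Step 4. Evaluate the standard form: now -5*log(y - 3) - 4*log(y + 3) - 2*atan(y/3)/3.
Answer: -5*log(y - 3) - 4*log(y + 3) - 2*atan(y/3)/3.


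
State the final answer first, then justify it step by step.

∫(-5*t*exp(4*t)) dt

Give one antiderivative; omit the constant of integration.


The answer is -5*t*exp(4*t)/4 + 5*exp(4*t)/16.
Step 1. Integrate ∫(-5*t*exp(4*t)) dt by parts with u = t, dv = (-5*exp(4*t)) dt, so v = -5*exp(4*t)/4: now -5*t*exp(4*t)/4 + ∫(5*exp(4*t)/4) dt.
Step 2. Evaluate the standard form: now -5*t*exp(4*t)/4 + 5*exp(4*t)/16.
Answer: -5*t*exp(4*t)/4 + 5*exp(4*t)/16.


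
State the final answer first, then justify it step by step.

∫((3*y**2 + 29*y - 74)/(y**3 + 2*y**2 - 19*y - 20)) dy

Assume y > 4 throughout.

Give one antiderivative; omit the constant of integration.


The answer is 2*log(y - 4) + 5*log(y + 1) - 4*log(y + 5).
Step 1. Decompose ∫((3*y**2 + 29*y - 74)/(y**3 + 2*y**2 - 19*y - 20)) dy by partial fractions, (3*y**2 + 29*y - 74)/(y**3 + 2*y**2 - 19*y - 20) = -4/(y + 5) + 5/(y + 1) + 2/(y - 4): now ∫(2/(y - 4)) dy + ∫(5/(y + 1)) dy + ∫(-4/(y + 5)) dy.
Step 2. Evaluate the standard form [assuming y > -1]: now 5*log(y + 1) + ∫(2/(y - 4)) dy + ∫(-4/(y + 5)) dy.
Step 3. Evaluate the standard form [assuming y > -5]: now 5*log(y + 1) - 4*log(y + 5) + ∫(2/(y - 4)) dy.
Step 4. Evaluate the standard form [assuming y > 4]: now 2*log(y - 4) + 5*log(y + 1) - 4*log(y + 5).
Answer: 2*log(y - 4) + 5*log(y + 1) - 4*log(y + 5).


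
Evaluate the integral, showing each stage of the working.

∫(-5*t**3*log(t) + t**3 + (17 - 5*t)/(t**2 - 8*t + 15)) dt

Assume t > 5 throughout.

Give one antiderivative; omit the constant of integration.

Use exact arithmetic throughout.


Step 1. Rewrite: now ∫(t**3) dt + ∫(-5*t**3*log(t)) dt + ∫((17 - 5*t)/(t**2 - 8*t + 15)) dt.
Step 2. Evaluate the standard form: now t**4/4 + ∫(-5*t**3*log(t)) dt + ∫((17 - 5*t)/(t**2 - 8*t + 15)) dt.
Step 3. Integrate ∫(-5*t**3*log(t)) dt by parts with u = log(t), dv = (-5*t**3) dt, so v = -5*t**4/4 [assuming t > 0]: now -5*t**4*log(t)/4 + t**4/4 + ∫(5*t**3/4) dt + ∫((17 - 5*t)/(t**2 - 8*t + 15)) dt.
Step 4. Evaluate the standard form: now -5*t**4*log(t)/4 + 9*t**4/16 + ∫((17 - 5*t)/(t**2 - 8*t + 15)) dt.
Step 5. Decompose ∫((17 - 5*t)/(t**2 - 8*t + 15)) dt by partial fractions, (17 - 5*t)/(t**2 - 8*t + 15) = -1/(t - 3) - 4/(t - 5): now -5*t**4*log(t)/4 + 9*t**4/16 + ∫(-4/(t - 5)) dt + ∫(-1/(t - 3)) dt.
Step 6. Evaluate the standard form [assuming t > 5]: now -5*t**4*log(t)/4 + 9*t**4/16 - 4*log(t - 5) + ∫(-1/(t - 3)) dt.
Step 7. Evaluate the standard form [assuming t > 3]: now -5*t**4*log(t)/4 + 9*t**4/16 - 4*log(t - 5) - log(t - 3).
Answer: -5*t**4*log(t)/4 + 9*t**4/16 - 4*log(t - 5) - log(t - 3).


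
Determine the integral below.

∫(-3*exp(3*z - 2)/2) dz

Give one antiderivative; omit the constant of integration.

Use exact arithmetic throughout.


Answer: -exp(3*z - 2)/2.


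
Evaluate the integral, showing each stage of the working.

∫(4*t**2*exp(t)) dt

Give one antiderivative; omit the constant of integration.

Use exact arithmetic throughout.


Step 1. Integrate ∫(4*t**2*exp(t)) dt by parts with u = t**2, dv = (4*exp(t)) dt, so v = 4*exp(t): now 4*t**2*exp(t) + ∫(-8*t*exp(t)) dt.
Step 2. Integrate ∫(-8*t*exp(t)) dt by parts with u = t, dv = (-8*exp(t)) dt, so v = -8*exp(t): now 4*t**2*exp(t) - 8*t*exp(t) + ∫(8*exp(t)) dt.
Step 3. Evaluate the standard form: now 4*t**2*exp(t) - 8*t*exp(t) + 8*exp(t).
Answer: 4*t**2*exp(t) - 8*t*exp(t) + 8*exp(t).


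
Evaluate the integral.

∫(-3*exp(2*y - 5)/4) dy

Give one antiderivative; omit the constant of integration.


Answer: -3*exp(2*y - 5)/8.


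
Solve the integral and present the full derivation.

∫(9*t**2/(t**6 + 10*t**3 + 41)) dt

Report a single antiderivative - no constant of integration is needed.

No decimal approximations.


Step 1. Substitute u = t**3 + 5, turning ∫(9*t**2/(t**6 + 10*t**3 + 41)) dt into ∫(3/(u**2 + 16)) du: now ∫(3/(u**2 + 16)) du.
Step 2. Evaluate the standard form: now 3*atan(u/4)/4.
Step 3. Substitute back u = t**3 + 5: now 3*atan(t**3/4 + 5/4)/4.
Answer: 3*atan(t**3/4 + 5/4)/4.


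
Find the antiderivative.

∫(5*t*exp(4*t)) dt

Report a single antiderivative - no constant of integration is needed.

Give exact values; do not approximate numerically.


Answer: 5*t*exp(4*t)/4 - 5*exp(4*t)/16.


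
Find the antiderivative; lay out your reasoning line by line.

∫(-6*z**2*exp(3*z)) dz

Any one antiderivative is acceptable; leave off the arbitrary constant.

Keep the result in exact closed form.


Step 1. Integrate ∫(-6*z**2*exp(3*z)) dz by parts with u = z**2, dv = (-6*exp(3*z)) dz, so v = -2*exp(3*z): now -2*z**2*exp(3*z) + ∫(4*z*exp(3*z)) dz.
Step 2. Integrate ∫(4*z*exp(3*z)) dz by parts with u = z, dv = (4*exp(3*z)) dz, so v = 4*exp(3*z)/3: now -2*z**2*exp(3*z) + 4*z*exp(3*z)/3 + ∫(-4*exp(3*z)/3) dz.
Step 3. Evaluate the standard form: now -2*z**2*exp(3*z) + 4*z*exp(3*z)/3 - 4*exp(3*z)/9.
Answer: -2*z**2*exp(3*z) + 4*z*exp(3*z)/3 - 4*exp(3*z)/9.


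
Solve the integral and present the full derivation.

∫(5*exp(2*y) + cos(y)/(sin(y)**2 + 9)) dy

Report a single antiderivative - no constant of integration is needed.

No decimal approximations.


Step 1. Rewrite: now ∫(cos(y)/(sin(y)**2 + 9)) dy + ∫(5*exp(2*y)) dy.
Step 2. Substitute u = sin(y), turning ∫(cos(y)/(sin(y)**2 + 9)) dy into ∫(1/(u**2 + 9)) du: now ∫(1/(u**2 + 9)) du + ∫(5*exp(2*y)) dy.
Step 3. Evaluate the standard form: now atan(u/3)/3 + ∫(5*exp(2*y)) dy.
Step 4. Substitute back u = sin(y): now atan(sin(y)/3)/3 + ∫(5*exp(2*y)) dy.
Step 5. Evaluate the standard form: now 5*exp(2*y)/2 + atan(sin(y)/3)/3.
Answer: 5*exp(2*y)/2 + atan(sin(y)/3)/3.
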